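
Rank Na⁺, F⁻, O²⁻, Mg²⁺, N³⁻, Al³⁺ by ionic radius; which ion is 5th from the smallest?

O²⁻

These species are isoelectronic with 10 electrons. The only difference is the number of protons: Al³⁺ (Z=13), Mg²⁺ (Z=12), Na⁺ (Z=11), F⁻ (Z=9), O²⁻ (Z=8), N³⁻ (Z=7). The strongest nuclear pull (Al³⁺) gives the smallest ion.
Ordering: Al³⁺ < Mg²⁺ < Na⁺ < F⁻ < O²⁻ < N³⁻. The 5th smallest is O²⁻.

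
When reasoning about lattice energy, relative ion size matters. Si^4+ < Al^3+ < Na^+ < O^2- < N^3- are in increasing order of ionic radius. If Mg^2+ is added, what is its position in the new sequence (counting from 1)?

All of these have 10 electrons (isoelectronic). With the same electron cloud, the ion with the most protons pulls it in tightest. Nuclear charges: Si^4+ (Z=14), Al^3+ (Z=13), Mg^2+ (Z=12), Na^+ (Z=11), O^2- (Z=8), N^3- (Z=7). Highest Z is smallest.
Merged order: Si^4+ < Al^3+ < Mg^2+ < Na^+ < O^2- < N^3- — Mg^2+ is number 3.

3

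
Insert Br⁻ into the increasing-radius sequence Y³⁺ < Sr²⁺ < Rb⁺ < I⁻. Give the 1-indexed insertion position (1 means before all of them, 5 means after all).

4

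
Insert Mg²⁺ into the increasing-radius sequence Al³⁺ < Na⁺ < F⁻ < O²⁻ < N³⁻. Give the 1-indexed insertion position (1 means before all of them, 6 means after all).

2

All of these have 10 electrons (isoelectronic). With the same electron cloud, the ion with the most protons pulls it in tightest. Nuclear charges: Al³⁺ (Z=13), Mg²⁺ (Z=12), Na⁺ (Z=11), F⁻ (Z=9), O²⁻ (Z=8), N³⁻ (Z=7). Highest Z is smallest.
Putting Mg²⁺ in gives Al³⁺ < Mg²⁺ < Na⁺ < F⁻ < O²⁻ < N³⁻; it lands at slot 2.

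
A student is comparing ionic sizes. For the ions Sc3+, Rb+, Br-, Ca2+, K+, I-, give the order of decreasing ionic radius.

I- > Br- > Rb+ > K+ > Ca2+ > Sc3+

Sc3+ has 18 e⁻ (Z=21), Ca2+ has 18 e⁻ (Z=20), K+ has 18 e⁻ (Z=19), Rb+ has 36 e⁻ (Z=37), Br- has 36 e⁻ (Z=35), I- has 54 e⁻ (Z=53). Sc3+ < Ca2+ (isoelectronic, higher Z=21 is smaller); Ca2+ < K+ (both 18 e⁻, Z=20>19); K+ < Rb+ (same group, period 4 vs 5); Rb+ < Br- (both 36 e⁻, Z=37>35); Br- < I- (same group, 1 shell fewer).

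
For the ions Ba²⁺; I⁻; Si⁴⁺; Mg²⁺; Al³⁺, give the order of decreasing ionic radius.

Si⁴⁺ (Z=14, 10 e⁻), Al³⁺ (Z=13, 10 e⁻), Mg²⁺ (Z=12, 10 e⁻), Ba²⁺ (Z=56, 54 e⁻), I⁻ (Z=53, 54 e⁻). Si⁴⁺ < Al³⁺ (isoelectronic, higher Z=14 is smaller); Al³⁺ < Mg²⁺ (both 10 e⁻, Z=13>12); Mg²⁺ < Ba²⁺ (same group, period 3 vs 6); Ba²⁺ < I⁻ (both 54 e⁻, Z=56>53).

I⁻ > Ba²⁺ > Mg²⁺ > Al³⁺ > Si⁴⁺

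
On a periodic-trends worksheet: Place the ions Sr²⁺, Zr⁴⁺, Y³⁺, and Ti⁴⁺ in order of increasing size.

Ti⁴⁺ < Zr⁴⁺ < Y³⁺ < Sr²⁺

Electron counts and nuclear charges: Ti⁴⁺ has 18 e⁻ (Z=22), Zr⁴⁺ has 36 e⁻ (Z=40), Y³⁺ has 36 e⁻ (Z=39), Sr²⁺ has 36 e⁻ (Z=38). Ti⁴⁺ < Zr⁴⁺ (same group, period 4 vs 5); Zr⁴⁺ < Y³⁺ (both 36 e⁻, Z=40>39); Y³⁺ < Sr²⁺ (isoelectronic, higher Z=39 is smaller).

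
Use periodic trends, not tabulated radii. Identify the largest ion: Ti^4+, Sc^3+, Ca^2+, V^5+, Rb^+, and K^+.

Rb^+

First list Z and electron count for each: V^5+ has 18 e⁻ (Z=23), Ti^4+ has 18 e⁻ (Z=22), Sc^3+ has 18 e⁻ (Z=21), Ca^2+ has 18 e⁻ (Z=20), K^+ has 18 e⁻ (Z=19), Rb^+ has 36 e⁻ (Z=37). V^5+ < Ti^4+ (both 18 e⁻, Z=23>22); Ti^4+ < Sc^3+ (isoelectronic, higher Z=22 is smaller); Sc^3+ < Ca^2+ (isoelectronic, higher Z=21 is smaller); Ca^2+ < K^+ (isoelectronic, higher Z=20 is smaller); K^+ < Rb^+ (same group, period 4 vs 5).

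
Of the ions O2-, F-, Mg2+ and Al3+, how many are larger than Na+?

2

All of these have 10 electrons (isoelectronic). With the same electron cloud, the ion with the most protons pulls it in tightest. Nuclear charges: Al3+ (Z=13), Mg2+ (Z=12), Na+ (Z=11), F- (Z=9), O2- (Z=8). Highest Z is smallest.
Ordering all of them (including Na+) by radius gives Al3+ < Mg2+ < Na+ < F- < O2-. That's 2.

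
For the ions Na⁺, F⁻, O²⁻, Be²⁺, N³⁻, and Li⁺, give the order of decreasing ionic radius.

N³⁻ > O²⁻ > F⁻ > Na⁺ > Li⁺ > Be²⁺

Tabulating Z and e⁻: Be²⁺ (Z=4, 2 e⁻), Li⁺ (Z=3, 2 e⁻), Na⁺ (Z=11, 10 e⁻), F⁻ (Z=9, 10 e⁻), O²⁻ (Z=8, 10 e⁻), N³⁻ (Z=7, 10 e⁻). Be²⁺ < Li⁺ (isoelectronic, higher Z=4 is smaller); Li⁺ < Na⁺ (same group, period 2 vs 3); Na⁺ < F⁻ (both 10 e⁻, Z=11>9); F⁻ < O²⁻ (isoelectronic, higher Z=9 is smaller); O²⁻ < N³⁻ (both 10 e⁻, Z=8>7).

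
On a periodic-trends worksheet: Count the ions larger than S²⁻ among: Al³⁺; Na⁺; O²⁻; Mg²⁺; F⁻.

0

Work out protons and electrons: Al³⁺: 10 e⁻, Z=13, Mg²⁺: 10 e⁻, Z=12, Na⁺: 10 e⁻, Z=11, F⁻: 10 e⁻, Z=9, O²⁻: 10 e⁻, Z=8, S²⁻: 18 e⁻, Z=16. Al³⁺ < Mg²⁺ (both 10 e⁻, Z=13>12); Mg²⁺ < Na⁺ (isoelectronic, higher Z=12 is smaller); Na⁺ < F⁻ (both 10 e⁻, Z=11>9); F⁻ < O²⁻ (isoelectronic, higher Z=9 is smaller); O²⁻ < S²⁻ (same group, period 2 vs 3).
Overall: Al³⁺ < Mg²⁺ < Na⁺ < F⁻ < O²⁻ < S²⁻. S²⁻ has 5 below it and 0 above. Count: 0.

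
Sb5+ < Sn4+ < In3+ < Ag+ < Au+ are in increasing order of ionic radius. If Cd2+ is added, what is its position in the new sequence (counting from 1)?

Tabulating Z and e⁻: Sb5+ (Z=51, 46 e⁻), Sn4+ (Z=50, 46 e⁻), In3+ (Z=49, 46 e⁻), Cd2+ (Z=48, 46 e⁻), Ag+ (Z=47, 46 e⁻), Au+ (Z=79, 78 e⁻). Sb5+ < Sn4+ (isoelectronic, higher Z=51 is smaller); Sn4+ < In3+ (isoelectronic, higher Z=50 is smaller); In3+ < Cd2+ (both 46 e⁻, Z=49>48); Cd2+ < Ag+ (isoelectronic, higher Z=48 is smaller); Ag+ < Au+ (same group, period 5 vs 6).
Merged order: Sb5+ < Sn4+ < In3+ < Cd2+ < Ag+ < Au+ — Cd2+ is number 4.

4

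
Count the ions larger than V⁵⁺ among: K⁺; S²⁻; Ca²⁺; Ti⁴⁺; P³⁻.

These species are isoelectronic with 18 electrons. The only difference is the number of protons: V⁵⁺ (Z=23), Ti⁴⁺ (Z=22), Ca²⁺ (Z=20), K⁺ (Z=19), S²⁻ (Z=16), P³⁻ (Z=15). The strongest nuclear pull (V⁵⁺) gives the smallest ion.
Relative to V⁵⁺, the ions that are larger are Ti⁴⁺, Ca²⁺, K⁺, S²⁻, P³⁻. So 5 are larger.

5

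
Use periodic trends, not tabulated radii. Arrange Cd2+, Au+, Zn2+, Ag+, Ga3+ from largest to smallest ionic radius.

Au+ > Ag+ > Cd2+ > Zn2+ > Ga3+

First list Z and electron count for each: Ga3+ has 28 e⁻ (Z=31), Zn2+ has 28 e⁻ (Z=30), Cd2+ has 46 e⁻ (Z=48), Ag+ has 46 e⁻ (Z=47), Au+ has 78 e⁻ (Z=79). Ga3+ < Zn2+ (both 28 e⁻, Z=31>30); Zn2+ < Cd2+ (same group, 1 shell fewer); Cd2+ < Ag+ (both 46 e⁻, Z=48>47); Ag+ < Au+ (same group, 1 shell fewer).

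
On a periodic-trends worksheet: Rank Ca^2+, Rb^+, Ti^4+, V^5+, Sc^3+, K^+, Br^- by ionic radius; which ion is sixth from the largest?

First list Z and electron count for each: V^5+ (Z=23, 18 e⁻), Ti^4+ (Z=22, 18 e⁻), Sc^3+ (Z=21, 18 e⁻), Ca^2+ (Z=20, 18 e⁻), K^+ (Z=19, 18 e⁻), Rb^+ (Z=37, 36 e⁻), Br^- (Z=35, 36 e⁻). V^5+ < Ti^4+ (both 18 e⁻, Z=23>22); Ti^4+ < Sc^3+ (both 18 e⁻, Z=22>21); Sc^3+ < Ca^2+ (isoelectronic, higher Z=21 is smaller); Ca^2+ < K^+ (isoelectronic, higher Z=20 is smaller); K^+ < Rb^+ (same group, 1 shell fewer); Rb^+ < Br^- (both 36 e⁻, Z=37>35).
That gives V^5+ < Ti^4+ < Sc^3+ < Ca^2+ < K^+ < Rb^+ < Br^-. From the largest end, number 6 is Ti^4+.

Ti^4+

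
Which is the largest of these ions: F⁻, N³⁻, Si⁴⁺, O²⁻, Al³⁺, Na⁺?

Each ion has 10 electrons. The ranking follows nuclear charge in reverse — greater Z gives a smaller radius. Si⁴⁺ (Z=14), Al³⁺ (Z=13), Na⁺ (Z=11), F⁻ (Z=9), O²⁻ (Z=8), N³⁻ (Z=7).

N³⁻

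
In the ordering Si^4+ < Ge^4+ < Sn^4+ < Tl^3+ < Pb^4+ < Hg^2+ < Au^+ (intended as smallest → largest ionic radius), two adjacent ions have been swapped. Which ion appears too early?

Tl^3+

Scanning neighbour by neighbour, only Tl^3+/Pb^4+ violates a trend: Pb^4+ and Tl^3+ share 78 electrons; the higher nuclear charge on Pb (Z=82) contracts it more, so Pb^4+ < Tl^3+. That makes Tl^3+ the one sitting a position early relative to where it belongs.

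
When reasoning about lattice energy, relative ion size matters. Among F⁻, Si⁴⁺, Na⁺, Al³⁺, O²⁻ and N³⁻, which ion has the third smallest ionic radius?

Na⁺

These species are isoelectronic with 10 electrons. The only difference is the number of protons: Si⁴⁺ (Z=14), Al³⁺ (Z=13), Na⁺ (Z=11), F⁻ (Z=9), O²⁻ (Z=8), N³⁻ (Z=7). The strongest nuclear pull (Si⁴⁺) gives the smallest ion.
So the order is Si⁴⁺ < Al³⁺ < Na⁺ < F⁻ < O²⁻ < N³⁻; the 3rd-smallest ion is Na⁺.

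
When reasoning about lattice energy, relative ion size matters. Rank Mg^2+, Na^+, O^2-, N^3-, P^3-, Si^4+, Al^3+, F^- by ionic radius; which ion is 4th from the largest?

Work out protons and electrons: Si^4+ has 10 e⁻ (Z=14), Al^3+ has 10 e⁻ (Z=13), Mg^2+ has 10 e⁻ (Z=12), Na^+ has 10 e⁻ (Z=11), F^- has 10 e⁻ (Z=9), O^2- has 10 e⁻ (Z=8), N^3- has 10 e⁻ (Z=7), P^3- has 18 e⁻ (Z=15). Si^4+ < Al^3+ (both 10 e⁻, Z=14>13); Al^3+ < Mg^2+ (both 10 e⁻, Z=13>12); Mg^2+ < Na^+ (isoelectronic, higher Z=12 is smaller); Na^+ < F^- (both 10 e⁻, Z=11>9); F^- < O^2- (both 10 e⁻, Z=9>8); O^2- < N^3- (both 10 e⁻, Z=8>7); N^3- < P^3- (same group, period 2 vs 3).
Ordering: Si^4+ < Al^3+ < Mg^2+ < Na^+ < F^- < O^2- < N^3- < P^3-. The 4th largest is F^-.

F^-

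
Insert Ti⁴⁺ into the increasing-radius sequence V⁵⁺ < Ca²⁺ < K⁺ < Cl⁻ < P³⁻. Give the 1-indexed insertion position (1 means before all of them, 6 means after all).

2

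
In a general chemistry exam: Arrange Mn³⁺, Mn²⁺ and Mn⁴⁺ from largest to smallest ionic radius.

For a single element, ionic radius drops as positive charge rises — Mn⁴⁺ < Mn²⁺.

Mn²⁺ > Mn³⁺ > Mn⁴⁺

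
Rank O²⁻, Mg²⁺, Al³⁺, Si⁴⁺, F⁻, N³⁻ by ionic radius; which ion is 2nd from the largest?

O²⁻

These species are isoelectronic with 10 electrons. The only difference is the number of protons: Si⁴⁺ (Z=14), Al³⁺ (Z=13), Mg²⁺ (Z=12), F⁻ (Z=9), O²⁻ (Z=8), N³⁻ (Z=7). The strongest nuclear pull (Si⁴⁺) gives the smallest ion.
Ordering: Si⁴⁺ < Al³⁺ < Mg²⁺ < F⁻ < O²⁻ < N³⁻. The 2nd largest is O²⁻.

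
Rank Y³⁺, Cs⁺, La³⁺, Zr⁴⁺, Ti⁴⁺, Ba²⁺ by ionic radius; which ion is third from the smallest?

Y³⁺

Electron counts and nuclear charges: Ti⁴⁺ has 18 e⁻ (Z=22), Zr⁴⁺ has 36 e⁻ (Z=40), Y³⁺ has 36 e⁻ (Z=39), La³⁺ has 54 e⁻ (Z=57), Ba²⁺ has 54 e⁻ (Z=56), Cs⁺ has 54 e⁻ (Z=55). Ti⁴⁺ < Zr⁴⁺ (same group, 1 shell fewer); Zr⁴⁺ < Y³⁺ (isoelectronic, higher Z=40 is smaller); Y³⁺ < La³⁺ (same group, period 5 vs 6); La³⁺ < Ba²⁺ (isoelectronic, higher Z=57 is smaller); Ba²⁺ < Cs⁺ (isoelectronic, higher Z=56 is smaller).
That gives Ti⁴⁺ < Zr⁴⁺ < Y³⁺ < La³⁺ < Ba²⁺ < Cs⁺. From the smallest end, number 3 is Y³⁺.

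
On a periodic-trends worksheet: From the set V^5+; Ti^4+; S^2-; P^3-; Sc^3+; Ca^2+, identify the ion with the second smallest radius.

Ti^4+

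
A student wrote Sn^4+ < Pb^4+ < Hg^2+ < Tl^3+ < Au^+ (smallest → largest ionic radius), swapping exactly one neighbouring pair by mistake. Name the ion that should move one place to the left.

The pair Hg^2+, Tl^3+ is the wrong way round — both have 78 electrons but Z(Tl)=81 > Z(Hg)=80, so Tl^3+ should be the smaller of the two. All other adjacent pairs agree with periodic trends, so Tl^3+ is the misplaced ion.

Tl^3+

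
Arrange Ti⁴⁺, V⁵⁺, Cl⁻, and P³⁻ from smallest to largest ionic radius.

V⁵⁺ < Ti⁴⁺ < Cl⁻ < P³⁻

Each ion has 18 electrons. The ranking follows nuclear charge in reverse — greater Z gives a smaller radius. V⁵⁺ (Z=23), Ti⁴⁺ (Z=22), Cl⁻ (Z=17), P³⁻ (Z=15).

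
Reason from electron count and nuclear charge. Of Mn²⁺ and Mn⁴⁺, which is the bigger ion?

These are all Mn ions. Removing more electrons (higher positive charge) pulls the remaining electrons in closer, so Mn⁴⁺ is smallest and Mn²⁺ is largest.

Mn²⁺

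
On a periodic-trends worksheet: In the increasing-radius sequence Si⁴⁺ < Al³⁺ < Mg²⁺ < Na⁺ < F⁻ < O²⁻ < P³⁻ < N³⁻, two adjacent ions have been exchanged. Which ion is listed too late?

N³⁻

Scanning neighbour by neighbour, only P³⁻/N³⁻ violates a trend: N³⁻ and P³⁻ are in one column with the same charge; the lighter period-2 ion has one fewer shell and is smaller. That makes N³⁻ the one sitting a position late relative to where it belongs.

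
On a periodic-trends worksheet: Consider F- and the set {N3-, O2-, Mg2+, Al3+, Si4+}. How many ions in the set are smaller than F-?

These species are isoelectronic with 10 electrons. The only difference is the number of protons: Si4+ (Z=14), Al3+ (Z=13), Mg2+ (Z=12), F- (Z=9), O2- (Z=8), N3- (Z=7). The strongest nuclear pull (Si4+) gives the smallest ion.
Placing each against F-: smaller — Si4+, Al3+, Mg2+; larger — O2-, N3-. That's 3.

3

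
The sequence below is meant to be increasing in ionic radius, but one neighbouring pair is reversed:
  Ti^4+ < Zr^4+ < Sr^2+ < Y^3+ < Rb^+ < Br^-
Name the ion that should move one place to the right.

Sr^2+

The pair Sr^2+, Y^3+ is the wrong way round — Y^3+ and Sr^2+ share 36 electrons; the higher nuclear charge on Y (Z=39) contracts it more, so Y^3+ < Sr^2+. All other adjacent pairs agree with periodic trends, so Sr^2+ is the misplaced ion.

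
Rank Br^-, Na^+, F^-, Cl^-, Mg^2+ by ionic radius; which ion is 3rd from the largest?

F^-

Work out protons and electrons: Mg^2+: 10 e⁻, Z=12, Na^+: 10 e⁻, Z=11, F^-: 10 e⁻, Z=9, Cl^-: 18 e⁻, Z=17, Br^-: 36 e⁻, Z=35. Mg^2+ < Na^+ (both 10 e⁻, Z=12>11); Na^+ < F^- (both 10 e⁻, Z=11>9); F^- < Cl^- (same group, period 2 vs 3); Cl^- < Br^- (same group, 1 shell fewer).
Ordering: Mg^2+ < Na^+ < F^- < Cl^- < Br^-. The 3rd largest is F^-.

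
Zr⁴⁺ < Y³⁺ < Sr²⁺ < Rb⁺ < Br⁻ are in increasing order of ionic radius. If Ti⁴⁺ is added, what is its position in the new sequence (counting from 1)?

Electron counts and nuclear charges: Ti⁴⁺: 18 e⁻, Z=22, Zr⁴⁺: 36 e⁻, Z=40, Y³⁺: 36 e⁻, Z=39, Sr²⁺: 36 e⁻, Z=38, Rb⁺: 36 e⁻, Z=37, Br⁻: 36 e⁻, Z=35. Ti⁴⁺ < Zr⁴⁺ (same group, period 4 vs 5); Zr⁴⁺ < Y³⁺ (isoelectronic, higher Z=40 is smaller); Y³⁺ < Sr²⁺ (both 36 e⁻, Z=39>38); Sr²⁺ < Rb⁺ (isoelectronic, higher Z=38 is smaller); Rb⁺ < Br⁻ (both 36 e⁻, Z=37>35).
With Ti⁴⁺ included the full order is Ti⁴⁺ < Zr⁴⁺ < Y³⁺ < Sr²⁺ < Rb⁺ < Br⁻, so it takes position 1.

1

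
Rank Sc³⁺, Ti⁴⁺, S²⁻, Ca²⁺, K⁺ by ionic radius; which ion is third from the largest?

Isoelectronic series (18 e⁻ each). Size is set by nuclear charge: more protons means a smaller ion. Ti⁴⁺ (Z=22), Sc³⁺ (Z=21), Ca²⁺ (Z=20), K⁺ (Z=19), S²⁻ (Z=16).
Ordering: Ti⁴⁺ < Sc³⁺ < Ca²⁺ < K⁺ < S²⁻. The third largest is Ca²⁺.

Ca²⁺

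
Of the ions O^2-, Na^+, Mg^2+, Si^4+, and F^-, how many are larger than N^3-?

0

All of these have 10 electrons (isoelectronic). With the same electron cloud, the ion with the most protons pulls it in tightest. Nuclear charges: Si^4+ (Z=14), Mg^2+ (Z=12), Na^+ (Z=11), F^- (Z=9), O^2- (Z=8), N^3- (Z=7). Highest Z is smallest.
Ordering all of them (including N^3-) by radius gives Si^4+ < Mg^2+ < Na^+ < F^- < O^2- < N^3-. Count: 0.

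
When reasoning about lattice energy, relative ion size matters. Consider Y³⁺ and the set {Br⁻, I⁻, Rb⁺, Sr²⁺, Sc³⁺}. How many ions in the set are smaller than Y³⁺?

Tabulating Z and e⁻: Sc³⁺ (Z=21, 18 e⁻), Y³⁺ (Z=39, 36 e⁻), Sr²⁺ (Z=38, 36 e⁻), Rb⁺ (Z=37, 36 e⁻), Br⁻ (Z=35, 36 e⁻), I⁻ (Z=53, 54 e⁻). Sc³⁺ < Y³⁺ (same group, period 4 vs 5); Y³⁺ < Sr²⁺ (both 36 e⁻, Z=39>38); Sr²⁺ < Rb⁺ (isoelectronic, higher Z=38 is smaller); Rb⁺ < Br⁻ (both 36 e⁻, Z=37>35); Br⁻ < I⁻ (same group, period 4 vs 5).
Placing each against Y³⁺: smaller — Sc³⁺; larger — Sr²⁺, Rb⁺, Br⁻, I⁻. So 1 is smaller.

1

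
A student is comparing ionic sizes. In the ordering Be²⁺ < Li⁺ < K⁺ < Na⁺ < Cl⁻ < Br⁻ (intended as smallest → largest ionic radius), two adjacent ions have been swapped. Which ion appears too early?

K⁺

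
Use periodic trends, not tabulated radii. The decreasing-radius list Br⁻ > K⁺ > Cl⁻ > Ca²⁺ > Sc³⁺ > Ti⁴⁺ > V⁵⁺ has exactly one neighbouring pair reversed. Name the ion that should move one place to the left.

Scanning neighbour by neighbour, only K⁺/Cl⁻ violates a trend: K⁺ and Cl⁻ share 18 electrons; the higher nuclear charge on K (Z=19) contracts it more, so K⁺ < Cl⁻. That makes Cl⁻ the one sitting a position late relative to where it belongs.

Cl⁻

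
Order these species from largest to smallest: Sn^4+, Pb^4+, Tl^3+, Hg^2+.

Hg^2+ > Tl^3+ > Pb^4+ > Sn^4+

Tabulating Z and e⁻: Sn^4+ (Z=50, 46 e⁻), Pb^4+ (Z=82, 78 e⁻), Tl^3+ (Z=81, 78 e⁻), Hg^2+ (Z=80, 78 e⁻). Sn^4+ < Pb^4+ (same group, 1 shell fewer); Pb^4+ < Tl^3+ (both 78 e⁻, Z=82>81); Tl^3+ < Hg^2+ (isoelectronic, higher Z=81 is smaller).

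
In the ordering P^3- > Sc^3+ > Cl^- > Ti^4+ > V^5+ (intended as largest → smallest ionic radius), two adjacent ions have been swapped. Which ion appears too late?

Cl^-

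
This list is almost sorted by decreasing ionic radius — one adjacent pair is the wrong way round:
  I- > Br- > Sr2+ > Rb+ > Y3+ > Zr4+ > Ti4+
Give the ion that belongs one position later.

Sr2+

Scanning neighbour by neighbour, only Sr2+/Rb+ violates a trend: Sr2+ and Rb+ share 36 electrons; the higher nuclear charge on Sr (Z=38) contracts it more, so Sr2+ < Rb+. That makes Sr2+ the one sitting a position early relative to where it belongs.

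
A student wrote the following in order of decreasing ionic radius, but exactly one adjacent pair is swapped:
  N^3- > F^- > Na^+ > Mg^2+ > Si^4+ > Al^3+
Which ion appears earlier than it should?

Si^4+

The pair Si^4+, Al^3+ is the wrong way round — Si^4+ and Al^3+ share 10 electrons; the higher nuclear charge on Si (Z=14) contracts it more, so Si^4+ < Al^3+. All other adjacent pairs agree with periodic trends, so Si^4+ is the misplaced ion.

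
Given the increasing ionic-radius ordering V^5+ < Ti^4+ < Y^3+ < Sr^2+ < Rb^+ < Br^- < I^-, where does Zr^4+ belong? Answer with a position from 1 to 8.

3

Electron counts and nuclear charges: V^5+ (Z=23, 18 e⁻), Ti^4+ (Z=22, 18 e⁻), Zr^4+ (Z=40, 36 e⁻), Y^3+ (Z=39, 36 e⁻), Sr^2+ (Z=38, 36 e⁻), Rb^+ (Z=37, 36 e⁻), Br^- (Z=35, 36 e⁻), I^- (Z=53, 54 e⁻). V^5+ < Ti^4+ (both 18 e⁻, Z=23>22); Ti^4+ < Zr^4+ (same group, period 4 vs 5); Zr^4+ < Y^3+ (isoelectronic, higher Z=40 is smaller); Y^3+ < Sr^2+ (both 36 e⁻, Z=39>38); Sr^2+ < Rb^+ (isoelectronic, higher Z=38 is smaller); Rb^+ < Br^- (both 36 e⁻, Z=37>35); Br^- < I^- (same group, period 4 vs 5).
Merged order: V^5+ < Ti^4+ < Zr^4+ < Y^3+ < Sr^2+ < Rb^+ < Br^- < I^- — Zr^4+ is number 3.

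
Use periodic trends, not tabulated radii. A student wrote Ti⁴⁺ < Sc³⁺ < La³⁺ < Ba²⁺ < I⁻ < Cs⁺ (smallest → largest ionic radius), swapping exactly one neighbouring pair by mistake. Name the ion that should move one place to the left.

Cs⁺

The pair I⁻, Cs⁺ is the wrong way round — Cs⁺ and I⁻ share 54 electrons; the higher nuclear charge on Cs (Z=55) contracts it more, so Cs⁺ < I⁻. All other adjacent pairs agree with periodic trends, so Cs⁺ is the misplaced ion.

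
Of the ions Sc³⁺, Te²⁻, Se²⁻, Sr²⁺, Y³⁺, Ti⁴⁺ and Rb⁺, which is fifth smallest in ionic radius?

Rb⁺

Ti⁴⁺ has 18 e⁻ (Z=22), Sc³⁺ has 18 e⁻ (Z=21), Y³⁺ has 36 e⁻ (Z=39), Sr²⁺ has 36 e⁻ (Z=38), Rb⁺ has 36 e⁻ (Z=37), Se²⁻ has 36 e⁻ (Z=34), Te²⁻ has 54 e⁻ (Z=52). Ti⁴⁺ < Sc³⁺ (both 18 e⁻, Z=22>21); Sc³⁺ < Y³⁺ (same group, 1 shell fewer); Y³⁺ < Sr²⁺ (isoelectronic, higher Z=39 is smaller); Sr²⁺ < Rb⁺ (both 36 e⁻, Z=38>37); Rb⁺ < Se²⁻ (both 36 e⁻, Z=37>34); Se²⁻ < Te²⁻ (same group, 1 shell fewer).
Ordering: Ti⁴⁺ < Sc³⁺ < Y³⁺ < Sr²⁺ < Rb⁺ < Se²⁻ < Te²⁻. The fifth smallest is Rb⁺.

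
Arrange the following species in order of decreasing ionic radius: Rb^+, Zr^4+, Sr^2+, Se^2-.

These species are isoelectronic with 36 electrons. The only difference is the number of protons: Zr^4+ (Z=40), Sr^2+ (Z=38), Rb^+ (Z=37), Se^2- (Z=34). The strongest nuclear pull (Zr^4+) gives the smallest ion.

Se^2- > Rb^+ > Sr^2+ > Zr^4+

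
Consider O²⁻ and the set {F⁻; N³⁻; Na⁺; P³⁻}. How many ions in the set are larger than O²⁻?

2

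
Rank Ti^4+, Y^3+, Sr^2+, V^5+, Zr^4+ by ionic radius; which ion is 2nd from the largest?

Electron counts and nuclear charges: V^5+ (Z=23, 18 e⁻), Ti^4+ (Z=22, 18 e⁻), Zr^4+ (Z=40, 36 e⁻), Y^3+ (Z=39, 36 e⁻), Sr^2+ (Z=38, 36 e⁻). V^5+ < Ti^4+ (both 18 e⁻, Z=23>22); Ti^4+ < Zr^4+ (same group, period 4 vs 5); Zr^4+ < Y^3+ (both 36 e⁻, Z=40>39); Y^3+ < Sr^2+ (both 36 e⁻, Z=39>38).
That gives V^5+ < Ti^4+ < Zr^4+ < Y^3+ < Sr^2+. From the largest end, number 2 is Y^3+.

Y^3+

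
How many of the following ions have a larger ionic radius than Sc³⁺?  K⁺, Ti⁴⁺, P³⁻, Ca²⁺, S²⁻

4

Each ion has 18 electrons. The ranking follows nuclear charge in reverse — greater Z gives a smaller radius. Ti⁴⁺ (Z=22), Sc³⁺ (Z=21), Ca²⁺ (Z=20), K⁺ (Z=19), S²⁻ (Z=16), P³⁻ (Z=15).
Relative to Sc³⁺, the ions that are larger are Ca²⁺, K⁺, S²⁻, P³⁻. Count: 4.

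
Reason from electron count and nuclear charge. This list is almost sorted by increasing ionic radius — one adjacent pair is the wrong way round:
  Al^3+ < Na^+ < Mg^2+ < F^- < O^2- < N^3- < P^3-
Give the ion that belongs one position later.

Scanning neighbour by neighbour, only Na^+/Mg^2+ violates a trend: both have 10 electrons but Z(Mg)=12 > Z(Na)=11, so Mg^2+ should be the smaller of the two. That makes Na^+ the one sitting a position early relative to where it belongs.

Na^+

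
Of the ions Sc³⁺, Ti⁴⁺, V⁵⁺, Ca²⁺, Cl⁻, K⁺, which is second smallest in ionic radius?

All of these have 18 electrons (isoelectronic). With the same electron cloud, the ion with the most protons pulls it in tightest. Nuclear charges: V⁵⁺ (Z=23), Ti⁴⁺ (Z=22), Sc³⁺ (Z=21), Ca²⁺ (Z=20), K⁺ (Z=19), Cl⁻ (Z=17). Highest Z is smallest.
So the order is V⁵⁺ < Ti⁴⁺ < Sc³⁺ < Ca²⁺ < K⁺ < Cl⁻; the 2nd-smallest ion is Ti⁴⁺.

Ti⁴⁺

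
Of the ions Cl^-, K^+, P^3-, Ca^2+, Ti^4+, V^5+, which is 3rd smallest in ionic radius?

All of these have 18 electrons (isoelectronic). With the same electron cloud, the ion with the most protons pulls it in tightest. Nuclear charges: V^5+ (Z=23), Ti^4+ (Z=22), Ca^2+ (Z=20), K^+ (Z=19), Cl^- (Z=17), P^3- (Z=15). Highest Z is smallest.
Ordering: V^5+ < Ti^4+ < Ca^2+ < K^+ < Cl^- < P^3-. The 3rd smallest is Ca^2+.

Ca^2+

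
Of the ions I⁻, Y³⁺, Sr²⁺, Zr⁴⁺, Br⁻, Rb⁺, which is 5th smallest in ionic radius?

Br⁻

First list Z and electron count for each: Zr⁴⁺: 36 e⁻, Z=40, Y³⁺: 36 e⁻, Z=39, Sr²⁺: 36 e⁻, Z=38, Rb⁺: 36 e⁻, Z=37, Br⁻: 36 e⁻, Z=35, I⁻: 54 e⁻, Z=53. Zr⁴⁺ < Y³⁺ (both 36 e⁻, Z=40>39); Y³⁺ < Sr²⁺ (isoelectronic, higher Z=39 is smaller); Sr²⁺ < Rb⁺ (isoelectronic, higher Z=38 is smaller); Rb⁺ < Br⁻ (isoelectronic, higher Z=37 is smaller); Br⁻ < I⁻ (same group, 1 shell fewer).
Ordering: Zr⁴⁺ < Y³⁺ < Sr²⁺ < Rb⁺ < Br⁻ < I⁻. The 5th smallest is Br⁻.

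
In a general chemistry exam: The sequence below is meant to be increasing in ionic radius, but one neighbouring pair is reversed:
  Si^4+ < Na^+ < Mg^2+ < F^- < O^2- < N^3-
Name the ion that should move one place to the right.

Scanning neighbour by neighbour, only Na^+/Mg^2+ violates a trend: both have 10 electrons but Z(Mg)=12 > Z(Na)=11, so Mg^2+ should be the smaller of the two. That makes Na^+ the one sitting a position early relative to where it belongs.

Na^+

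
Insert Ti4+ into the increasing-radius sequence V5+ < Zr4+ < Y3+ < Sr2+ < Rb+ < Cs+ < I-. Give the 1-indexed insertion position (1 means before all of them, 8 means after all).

First list Z and electron count for each: V5+ (Z=23, 18 e⁻), Ti4+ (Z=22, 18 e⁻), Zr4+ (Z=40, 36 e⁻), Y3+ (Z=39, 36 e⁻), Sr2+ (Z=38, 36 e⁻), Rb+ (Z=37, 36 e⁻), Cs+ (Z=55, 54 e⁻), I- (Z=53, 54 e⁻). V5+ < Ti4+ (isoelectronic, higher Z=23 is smaller); Ti4+ < Zr4+ (same group, 1 shell fewer); Zr4+ < Y3+ (isoelectronic, higher Z=40 is smaller); Y3+ < Sr2+ (isoelectronic, higher Z=39 is smaller); Sr2+ < Rb+ (isoelectronic, higher Z=38 is smaller); Rb+ < Cs+ (same group, period 5 vs 6); Cs+ < I- (isoelectronic, higher Z=55 is smaller).
With Ti4+ included the full order is V5+ < Ti4+ < Zr4+ < Y3+ < Sr2+ < Rb+ < Cs+ < I-, so it takes position 2.

2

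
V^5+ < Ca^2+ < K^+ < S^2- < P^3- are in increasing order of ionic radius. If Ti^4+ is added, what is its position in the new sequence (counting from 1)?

Isoelectronic series (18 e⁻ each). Size is set by nuclear charge: more protons means a smaller ion. V^5+ (Z=23), Ti^4+ (Z=22), Ca^2+ (Z=20), K^+ (Z=19), S^2- (Z=16), P^3- (Z=15).
The complete sequence is V^5+ < Ti^4+ < Ca^2+ < K^+ < S^2- < P^3-. Ti^4+ sits at position 2.

2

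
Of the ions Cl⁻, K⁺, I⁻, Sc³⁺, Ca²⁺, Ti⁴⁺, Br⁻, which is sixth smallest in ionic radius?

Tabulating Z and e⁻: Ti⁴⁺ has 18 e⁻ (Z=22), Sc³⁺ has 18 e⁻ (Z=21), Ca²⁺ has 18 e⁻ (Z=20), K⁺ has 18 e⁻ (Z=19), Cl⁻ has 18 e⁻ (Z=17), Br⁻ has 36 e⁻ (Z=35), I⁻ has 54 e⁻ (Z=53). Ti⁴⁺ < Sc³⁺ (both 18 e⁻, Z=22>21); Sc³⁺ < Ca²⁺ (isoelectronic, higher Z=21 is smaller); Ca²⁺ < K⁺ (isoelectronic, higher Z=20 is smaller); K⁺ < Cl⁻ (isoelectronic, higher Z=19 is smaller); Cl⁻ < Br⁻ (same group, period 3 vs 4); Br⁻ < I⁻ (same group, period 4 vs 5).
That gives Ti⁴⁺ < Sc³⁺ < Ca²⁺ < K⁺ < Cl⁻ < Br⁻ < I⁻. From the smallest end, number 6 is Br⁻.

Br⁻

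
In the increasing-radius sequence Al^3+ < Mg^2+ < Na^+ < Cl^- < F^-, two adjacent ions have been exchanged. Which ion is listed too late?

Compare adjacent ions: F^- and Cl^- are in one column with the same charge; the lighter period-2 ion has one fewer shell and is smaller — yet in this increasing list Cl^- sits before F^-. Nothing else is reversed, so F^- should move one place to the left.

F^-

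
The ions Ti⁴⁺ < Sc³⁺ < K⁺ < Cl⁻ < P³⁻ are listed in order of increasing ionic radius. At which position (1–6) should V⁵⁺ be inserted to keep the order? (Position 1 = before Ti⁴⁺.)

1

All of these have 18 electrons (isoelectronic). With the same electron cloud, the ion with the most protons pulls it in tightest. Nuclear charges: V⁵⁺ (Z=23), Ti⁴⁺ (Z=22), Sc³⁺ (Z=21), K⁺ (Z=19), Cl⁻ (Z=17), P³⁻ (Z=15). Highest Z is smallest.
The complete sequence is V⁵⁺ < Ti⁴⁺ < Sc³⁺ < K⁺ < Cl⁻ < P³⁻. V⁵⁺ sits at position 1.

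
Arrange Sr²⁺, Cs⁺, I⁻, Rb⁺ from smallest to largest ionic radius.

Tabulating Z and e⁻: Sr²⁺ has 36 e⁻ (Z=38), Rb⁺ has 36 e⁻ (Z=37), Cs⁺ has 54 e⁻ (Z=55), I⁻ has 54 e⁻ (Z=53). Sr²⁺ < Rb⁺ (isoelectronic, higher Z=38 is smaller); Rb⁺ < Cs⁺ (same group, 1 shell fewer); Cs⁺ < I⁻ (both 54 e⁻, Z=55>53).

Sr²⁺ < Rb⁺ < Cs⁺ < I⁻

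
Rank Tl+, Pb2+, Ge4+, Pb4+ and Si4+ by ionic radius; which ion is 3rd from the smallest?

Pb4+

Work out protons and electrons: Si4+ has 10 e⁻ (Z=14), Ge4+ has 28 e⁻ (Z=32), Pb4+ has 78 e⁻ (Z=82), Pb2+ has 80 e⁻ (Z=82), Tl+ has 80 e⁻ (Z=81). Si4+ < Ge4+ (same group, period 3 vs 4); Ge4+ < Pb4+ (same group, period 4 vs 6); Pb4+ < Pb2+ (same element, +4 vs +2); Pb2+ < Tl+ (isoelectronic, higher Z=82 is smaller).
So the order is Si4+ < Ge4+ < Pb4+ < Pb2+ < Tl+; the 3rd-smallest ion is Pb4+.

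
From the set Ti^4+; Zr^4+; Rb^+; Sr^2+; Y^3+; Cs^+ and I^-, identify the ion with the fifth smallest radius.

First list Z and electron count for each: Ti^4+: 18 e⁻, Z=22, Zr^4+: 36 e⁻, Z=40, Y^3+: 36 e⁻, Z=39, Sr^2+: 36 e⁻, Z=38, Rb^+: 36 e⁻, Z=37, Cs^+: 54 e⁻, Z=55, I^-: 54 e⁻, Z=53. Ti^4+ < Zr^4+ (same group, period 4 vs 5); Zr^4+ < Y^3+ (both 36 e⁻, Z=40>39); Y^3+ < Sr^2+ (both 36 e⁻, Z=39>38); Sr^2+ < Rb^+ (isoelectronic, higher Z=38 is smaller); Rb^+ < Cs^+ (same group, period 5 vs 6); Cs^+ < I^- (both 54 e⁻, Z=55>53).
Full ascending order: Ti^4+ < Zr^4+ < Y^3+ < Sr^2+ < Rb^+ < Cs^+ < I^-. Counting from the smallest, position 5 is Rb^+.

Rb^+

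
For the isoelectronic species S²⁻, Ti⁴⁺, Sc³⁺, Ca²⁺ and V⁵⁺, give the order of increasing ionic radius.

V⁵⁺ < Ti⁴⁺ < Sc³⁺ < Ca²⁺ < S²⁻

Isoelectronic series (18 e⁻ each). Size is set by nuclear charge: more protons means a smaller ion. V⁵⁺ (Z=23), Ti⁴⁺ (Z=22), Sc³⁺ (Z=21), Ca²⁺ (Z=20), S²⁻ (Z=16).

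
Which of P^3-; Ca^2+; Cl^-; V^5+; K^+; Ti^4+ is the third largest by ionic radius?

These species are isoelectronic with 18 electrons. The only difference is the number of protons: V^5+ (Z=23), Ti^4+ (Z=22), Ca^2+ (Z=20), K^+ (Z=19), Cl^- (Z=17), P^3- (Z=15). The strongest nuclear pull (V^5+) gives the smallest ion.
Full ascending order: V^5+ < Ti^4+ < Ca^2+ < K^+ < Cl^- < P^3-. Counting from the largest, position 3 is K^+.

K^+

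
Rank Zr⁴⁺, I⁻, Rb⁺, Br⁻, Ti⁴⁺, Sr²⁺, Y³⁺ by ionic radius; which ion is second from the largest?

Br⁻

Electron counts and nuclear charges: Ti⁴⁺ has 18 e⁻ (Z=22), Zr⁴⁺ has 36 e⁻ (Z=40), Y³⁺ has 36 e⁻ (Z=39), Sr²⁺ has 36 e⁻ (Z=38), Rb⁺ has 36 e⁻ (Z=37), Br⁻ has 36 e⁻ (Z=35), I⁻ has 54 e⁻ (Z=53). Ti⁴⁺ < Zr⁴⁺ (same group, period 4 vs 5); Zr⁴⁺ < Y³⁺ (isoelectronic, higher Z=40 is smaller); Y³⁺ < Sr²⁺ (both 36 e⁻, Z=39>38); Sr²⁺ < Rb⁺ (isoelectronic, higher Z=38 is smaller); Rb⁺ < Br⁻ (isoelectronic, higher Z=37 is smaller); Br⁻ < I⁻ (same group, period 4 vs 5).
That gives Ti⁴⁺ < Zr⁴⁺ < Y³⁺ < Sr²⁺ < Rb⁺ < Br⁻ < I⁻. From the largest end, number 2 is Br⁻.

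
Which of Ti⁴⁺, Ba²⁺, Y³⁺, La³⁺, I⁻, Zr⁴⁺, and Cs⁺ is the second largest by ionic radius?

Tabulating Z and e⁻: Ti⁴⁺: 18 e⁻, Z=22, Zr⁴⁺: 36 e⁻, Z=40, Y³⁺: 36 e⁻, Z=39, La³⁺: 54 e⁻, Z=57, Ba²⁺: 54 e⁻, Z=56, Cs⁺: 54 e⁻, Z=55, I⁻: 54 e⁻, Z=53. Ti⁴⁺ < Zr⁴⁺ (same group, 1 shell fewer); Zr⁴⁺ < Y³⁺ (both 36 e⁻, Z=40>39); Y³⁺ < La³⁺ (same group, period 5 vs 6); La³⁺ < Ba²⁺ (isoelectronic, higher Z=57 is smaller); Ba²⁺ < Cs⁺ (both 54 e⁻, Z=56>55); Cs⁺ < I⁻ (both 54 e⁻, Z=55>53).
That gives Ti⁴⁺ < Zr⁴⁺ < Y³⁺ < La³⁺ < Ba²⁺ < Cs⁺ < I⁻. From the largest end, number 2 is Cs⁺.

Cs⁺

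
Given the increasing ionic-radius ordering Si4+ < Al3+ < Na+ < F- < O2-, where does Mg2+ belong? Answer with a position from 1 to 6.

3

Isoelectronic series (10 e⁻ each). Size is set by nuclear charge: more protons means a smaller ion. Si4+ (Z=14), Al3+ (Z=13), Mg2+ (Z=12), Na+ (Z=11), F- (Z=9), O2- (Z=8).
With Mg2+ included the full order is Si4+ < Al3+ < Mg2+ < Na+ < F- < O2-, so it takes position 3.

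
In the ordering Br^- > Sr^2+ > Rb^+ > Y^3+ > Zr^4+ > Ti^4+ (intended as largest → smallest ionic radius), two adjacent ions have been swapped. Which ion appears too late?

Compare adjacent ions: they are isoelectronic (36 e⁻) and Sr has more protons than Rb (38 vs 37), making Sr^2+ smaller — yet in this decreasing list Sr^2+ sits before Rb^+. Nothing else is reversed, so Rb^+ should move one place to the left.

Rb^+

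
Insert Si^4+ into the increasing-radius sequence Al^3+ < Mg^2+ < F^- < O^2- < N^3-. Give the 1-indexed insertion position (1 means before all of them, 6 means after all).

1

All of these have 10 electrons (isoelectronic). With the same electron cloud, the ion with the most protons pulls it in tightest. Nuclear charges: Si^4+ (Z=14), Al^3+ (Z=13), Mg^2+ (Z=12), F^- (Z=9), O^2- (Z=8), N^3- (Z=7). Highest Z is smallest.
The complete sequence is Si^4+ < Al^3+ < Mg^2+ < F^- < O^2- < N^3-. Si^4+ sits at position 1.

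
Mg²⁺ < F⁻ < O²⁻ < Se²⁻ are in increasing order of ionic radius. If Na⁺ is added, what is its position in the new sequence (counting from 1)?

2

Electron counts and nuclear charges: Mg²⁺ (Z=12, 10 e⁻), Na⁺ (Z=11, 10 e⁻), F⁻ (Z=9, 10 e⁻), O²⁻ (Z=8, 10 e⁻), Se²⁻ (Z=34, 36 e⁻). Mg²⁺ < Na⁺ (both 10 e⁻, Z=12>11); Na⁺ < F⁻ (isoelectronic, higher Z=11 is smaller); F⁻ < O²⁻ (isoelectronic, higher Z=9 is smaller); O²⁻ < Se²⁻ (same group, 2 shells fewer).
The complete sequence is Mg²⁺ < Na⁺ < F⁻ < O²⁻ < Se²⁻. Na⁺ sits at position 2.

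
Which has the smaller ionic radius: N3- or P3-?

All are in the same group with charge -3. Radius grows down the group as n (the outermost shell) increases.

N3-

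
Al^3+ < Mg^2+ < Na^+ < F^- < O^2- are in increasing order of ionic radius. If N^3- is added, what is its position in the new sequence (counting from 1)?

6

Isoelectronic series (10 e⁻ each). Size is set by nuclear charge: more protons means a smaller ion. Al^3+ (Z=13), Mg^2+ (Z=12), Na^+ (Z=11), F^- (Z=9), O^2- (Z=8), N^3- (Z=7).
Putting N^3- in gives Al^3+ < Mg^2+ < Na^+ < F^- < O^2- < N^3-; it lands at slot 6.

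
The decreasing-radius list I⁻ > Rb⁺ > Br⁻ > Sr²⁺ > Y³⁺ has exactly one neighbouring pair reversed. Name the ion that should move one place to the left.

Br⁻

Compare adjacent ions: they are isoelectronic (36 e⁻) and Rb has more protons than Br (37 vs 35), making Rb⁺ smaller — yet in this decreasing list Rb⁺ sits before Br⁻. Nothing else is reversed, so Br⁻ should move one place to the left.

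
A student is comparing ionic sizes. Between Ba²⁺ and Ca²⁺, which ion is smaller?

These ions sit in one column with identical charge. Each step down the periodic table adds a principal shell, increasing the radius.

Ca²⁺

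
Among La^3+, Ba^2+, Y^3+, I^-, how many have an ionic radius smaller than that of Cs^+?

Work out protons and electrons: Y^3+: 36 e⁻, Z=39, La^3+: 54 e⁻, Z=57, Ba^2+: 54 e⁻, Z=56, Cs^+: 54 e⁻, Z=55, I^-: 54 e⁻, Z=53. Y^3+ < La^3+ (same group, period 5 vs 6); La^3+ < Ba^2+ (isoelectronic, higher Z=57 is smaller); Ba^2+ < Cs^+ (isoelectronic, higher Z=56 is smaller); Cs^+ < I^- (isoelectronic, higher Z=55 is smaller).
Ordering all of them (including Cs^+) by radius gives Y^3+ < La^3+ < Ba^2+ < Cs^+ < I^-. So 3 are smaller.

3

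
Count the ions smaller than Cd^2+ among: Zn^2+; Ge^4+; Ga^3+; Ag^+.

Work out protons and electrons: Ge^4+: 28 e⁻, Z=32, Ga^3+: 28 e⁻, Z=31, Zn^2+: 28 e⁻, Z=30, Cd^2+: 46 e⁻, Z=48, Ag^+: 46 e⁻, Z=47. Ge^4+ < Ga^3+ (both 28 e⁻, Z=32>31); Ga^3+ < Zn^2+ (isoelectronic, higher Z=31 is smaller); Zn^2+ < Cd^2+ (same group, period 4 vs 5); Cd^2+ < Ag^+ (both 46 e⁻, Z=48>47).
Overall: Ge^4+ < Ga^3+ < Zn^2+ < Cd^2+ < Ag^+. Cd^2+ has 3 below it and 1 above. Count: 3.

3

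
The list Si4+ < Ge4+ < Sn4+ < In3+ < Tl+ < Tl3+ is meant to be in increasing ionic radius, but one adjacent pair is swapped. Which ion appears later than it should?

Tl3+

The pair Tl+, Tl3+ is the wrong way round — same element — the +3 ion must be smaller than the +1 ion. All other adjacent pairs agree with periodic trends, so Tl3+ is the misplaced ion.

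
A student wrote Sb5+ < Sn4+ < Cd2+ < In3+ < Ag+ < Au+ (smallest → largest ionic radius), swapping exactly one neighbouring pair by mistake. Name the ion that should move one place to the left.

Scanning neighbour by neighbour, only Cd2+/In3+ violates a trend: both have 46 electrons but Z(In)=49 > Z(Cd)=48, so In3+ should be the smaller of the two. That makes In3+ the one sitting a position late relative to where it belongs.

In3+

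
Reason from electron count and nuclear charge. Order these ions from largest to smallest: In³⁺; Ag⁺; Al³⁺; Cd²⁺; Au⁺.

Electron counts and nuclear charges: Al³⁺ (Z=13, 10 e⁻), In³⁺ (Z=49, 46 e⁻), Cd²⁺ (Z=48, 46 e⁻), Ag⁺ (Z=47, 46 e⁻), Au⁺ (Z=79, 78 e⁻). Al³⁺ < In³⁺ (same group, 2 shells fewer); In³⁺ < Cd²⁺ (both 46 e⁻, Z=49>48); Cd²⁺ < Ag⁺ (both 46 e⁻, Z=48>47); Ag⁺ < Au⁺ (same group, 1 shell fewer).

Au⁺ > Ag⁺ > Cd²⁺ > In³⁺ > Al³⁺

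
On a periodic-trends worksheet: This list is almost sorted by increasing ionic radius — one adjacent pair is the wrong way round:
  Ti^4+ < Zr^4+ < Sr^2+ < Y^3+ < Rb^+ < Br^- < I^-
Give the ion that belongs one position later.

Compare adjacent ions: both have 36 electrons but Z(Y)=39 > Z(Sr)=38, so Y^3+ should be the smaller of the two — yet in this increasing list Sr^2+ sits before Y^3+. Nothing else is reversed, so Sr^2+ should move one place to the right.

Sr^2+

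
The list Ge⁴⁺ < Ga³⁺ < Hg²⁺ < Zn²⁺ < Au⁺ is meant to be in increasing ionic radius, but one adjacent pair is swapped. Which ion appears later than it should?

Zn²⁺

Scanning neighbour by neighbour, only Hg²⁺/Zn²⁺ violates a trend: both in group 12 with the same charge; Zn²⁺ (period 4) has the smaller radius. That makes Zn²⁺ the one sitting a position late relative to where it belongs.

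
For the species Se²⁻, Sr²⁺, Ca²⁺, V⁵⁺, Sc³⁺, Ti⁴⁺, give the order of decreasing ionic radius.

First list Z and electron count for each: V⁵⁺ has 18 e⁻ (Z=23), Ti⁴⁺ has 18 e⁻ (Z=22), Sc³⁺ has 18 e⁻ (Z=21), Ca²⁺ has 18 e⁻ (Z=20), Sr²⁺ has 36 e⁻ (Z=38), Se²⁻ has 36 e⁻ (Z=34). V⁵⁺ < Ti⁴⁺ (isoelectronic, higher Z=23 is smaller); Ti⁴⁺ < Sc³⁺ (isoelectronic, higher Z=22 is smaller); Sc³⁺ < Ca²⁺ (isoelectronic, higher Z=21 is smaller); Ca²⁺ < Sr²⁺ (same group, 1 shell fewer); Sr²⁺ < Se²⁻ (both 36 e⁻, Z=38>34).

Se²⁻ > Sr²⁺ > Ca²⁺ > Sc³⁺ > Ti⁴⁺ > V⁵⁺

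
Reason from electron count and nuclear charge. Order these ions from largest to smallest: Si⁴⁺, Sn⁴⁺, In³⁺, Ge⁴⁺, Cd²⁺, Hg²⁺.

Work out protons and electrons: Si⁴⁺ has 10 e⁻ (Z=14), Ge⁴⁺ has 28 e⁻ (Z=32), Sn⁴⁺ has 46 e⁻ (Z=50), In³⁺ has 46 e⁻ (Z=49), Cd²⁺ has 46 e⁻ (Z=48), Hg²⁺ has 78 e⁻ (Z=80). Si⁴⁺ < Ge⁴⁺ (same group, 1 shell fewer); Ge⁴⁺ < Sn⁴⁺ (same group, period 4 vs 5); Sn⁴⁺ < In³⁺ (isoelectronic, higher Z=50 is smaller); In³⁺ < Cd²⁺ (both 46 e⁻, Z=49>48); Cd²⁺ < Hg²⁺ (same group, period 5 vs 6).

Hg²⁺ > Cd²⁺ > In³⁺ > Sn⁴⁺ > Ge⁴⁺ > Si⁴⁺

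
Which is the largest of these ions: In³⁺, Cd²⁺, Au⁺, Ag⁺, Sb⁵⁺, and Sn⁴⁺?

Au⁺

First list Z and electron count for each: Sb⁵⁺: 46 e⁻, Z=51, Sn⁴⁺: 46 e⁻, Z=50, In³⁺: 46 e⁻, Z=49, Cd²⁺: 46 e⁻, Z=48, Ag⁺: 46 e⁻, Z=47, Au⁺: 78 e⁻, Z=79. Sb⁵⁺ < Sn⁴⁺ (both 46 e⁻, Z=51>50); Sn⁴⁺ < In³⁺ (both 46 e⁻, Z=50>49); In³⁺ < Cd²⁺ (both 46 e⁻, Z=49>48); Cd²⁺ < Ag⁺ (both 46 e⁻, Z=48>47); Ag⁺ < Au⁺ (same group, 1 shell fewer).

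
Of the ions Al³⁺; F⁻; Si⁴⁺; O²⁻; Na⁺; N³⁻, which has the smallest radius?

Si⁴⁺

All of these have 10 electrons (isoelectronic). With the same electron cloud, the ion with the most protons pulls it in tightest. Nuclear charges: Si⁴⁺ (Z=14), Al³⁺ (Z=13), Na⁺ (Z=11), F⁻ (Z=9), O²⁻ (Z=8), N³⁻ (Z=7). Highest Z is smallest.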